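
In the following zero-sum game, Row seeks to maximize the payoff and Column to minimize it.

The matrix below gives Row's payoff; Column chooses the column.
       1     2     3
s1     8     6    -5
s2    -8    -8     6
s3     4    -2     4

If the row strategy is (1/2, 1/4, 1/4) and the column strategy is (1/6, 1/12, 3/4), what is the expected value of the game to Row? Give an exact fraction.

Against (1/6, 1/12, 3/4), each row's expected payoff is s1: -23/12; s2: 5/2; s3: 7/2.
Taking the (1/2, 1/4, 1/4)-weighted average: (1/2)·(-23/12) + (1/4)·(5/2) + (1/4)·(7/2) = 13/24.

13/24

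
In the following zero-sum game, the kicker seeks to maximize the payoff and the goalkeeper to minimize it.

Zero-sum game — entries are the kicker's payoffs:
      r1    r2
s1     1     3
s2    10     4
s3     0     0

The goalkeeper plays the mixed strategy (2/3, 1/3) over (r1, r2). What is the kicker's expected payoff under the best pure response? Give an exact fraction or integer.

8

s1: (1)·(2/3) + (3)·(1/3) = 5/3.
s2: (10)·(2/3) + (4)·(1/3) = 8.
s3: (0)·(2/3) + (0)·(1/3) = 0.
The best pure response is s2 with expected payoff 8.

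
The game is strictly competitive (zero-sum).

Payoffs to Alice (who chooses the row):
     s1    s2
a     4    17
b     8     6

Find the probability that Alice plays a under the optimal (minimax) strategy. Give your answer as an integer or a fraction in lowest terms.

2/15

Row minima are 4 and 6, so Alice's maximin is 6; column maxima are 8 and 17, so Bob's minimax is 8. These differ, so the equilibrium is in mixed strategies.
Let Alice play a with probability p. Bob is indifferent when 4p + 8(1−p) = 17p + 6(1−p), giving p = 2/15.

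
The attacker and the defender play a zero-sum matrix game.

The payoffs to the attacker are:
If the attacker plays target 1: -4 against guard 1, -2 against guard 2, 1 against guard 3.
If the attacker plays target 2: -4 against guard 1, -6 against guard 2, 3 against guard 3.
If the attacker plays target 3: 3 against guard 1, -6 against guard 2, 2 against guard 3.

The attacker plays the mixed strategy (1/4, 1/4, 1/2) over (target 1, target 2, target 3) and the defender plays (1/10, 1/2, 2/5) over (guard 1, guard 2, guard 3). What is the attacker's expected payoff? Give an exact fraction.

-7/4

Against (1/10, 1/2, 2/5), each row's expected payoff is target 1: -1; target 2: -11/5; target 3: -19/10.
Taking the (1/4, 1/4, 1/2)-weighted average: (1/4)·(-1) + (1/4)·(-11/5) + (1/2)·(-19/10) = -7/4.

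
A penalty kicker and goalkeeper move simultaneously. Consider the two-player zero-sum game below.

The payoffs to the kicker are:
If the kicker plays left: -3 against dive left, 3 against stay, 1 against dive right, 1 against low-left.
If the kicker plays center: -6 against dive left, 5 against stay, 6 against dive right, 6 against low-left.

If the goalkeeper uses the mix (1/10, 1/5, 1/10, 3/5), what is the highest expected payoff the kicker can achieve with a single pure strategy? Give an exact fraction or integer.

23/5

left: (-3)·(1/10) + (3)·(1/5) + (1)·(1/10) + (1)·(3/5) = 1.
center: (-6)·(1/10) + (5)·(1/5) + (6)·(1/10) + (6)·(3/5) = 23/5.
The best pure response is center with expected payoff 23/5.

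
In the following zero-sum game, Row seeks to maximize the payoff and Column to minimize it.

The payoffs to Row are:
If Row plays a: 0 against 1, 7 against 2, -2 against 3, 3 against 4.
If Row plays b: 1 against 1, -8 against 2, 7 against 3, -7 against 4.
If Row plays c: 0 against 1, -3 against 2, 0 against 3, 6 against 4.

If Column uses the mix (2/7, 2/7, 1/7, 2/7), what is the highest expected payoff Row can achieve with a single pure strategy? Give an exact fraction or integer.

a: (0)·(2/7) + (7)·(2/7) + (-2)·(1/7) + (3)·(2/7) = 18/7.
b: (1)·(2/7) + (-8)·(2/7) + (7)·(1/7) + (-7)·(2/7) = -3.
c: (0)·(2/7) + (-3)·(2/7) + (0)·(1/7) + (6)·(2/7) = 6/7.
The best pure response is a with expected payoff 18/7.

18/7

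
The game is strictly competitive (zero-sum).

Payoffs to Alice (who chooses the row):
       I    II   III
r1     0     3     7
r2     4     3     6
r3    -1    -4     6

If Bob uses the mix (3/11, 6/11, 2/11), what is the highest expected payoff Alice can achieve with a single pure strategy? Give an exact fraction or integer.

r1: (0)·(3/11) + (3)·(6/11) + (7)·(2/11) = 32/11.
r2: (4)·(3/11) + (3)·(6/11) + (6)·(2/11) = 42/11.
r3: (-1)·(3/11) + (-4)·(6/11) + (6)·(2/11) = -15/11.
The best pure response is r2 with expected payoff 42/11.

42/11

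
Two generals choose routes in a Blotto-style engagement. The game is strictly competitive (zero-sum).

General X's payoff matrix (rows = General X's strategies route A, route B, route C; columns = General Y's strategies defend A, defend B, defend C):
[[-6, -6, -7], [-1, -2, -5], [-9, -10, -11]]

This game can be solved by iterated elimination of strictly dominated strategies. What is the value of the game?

Row route C is strictly dominated by row route A (-6>-9, -6>-10, -7>-11); eliminate route C.
Column defend B is strictly dominated by defend C for General Y (-7<-6, -5<-2); eliminate defend B.
Row route A is strictly dominated by row route B (-1>-6, -5>-7); eliminate route A.
Column defend A is strictly dominated by defend C for General Y (-5<-1); eliminate defend A.
Only (route B, defend C) remains, with payoff -5.

-5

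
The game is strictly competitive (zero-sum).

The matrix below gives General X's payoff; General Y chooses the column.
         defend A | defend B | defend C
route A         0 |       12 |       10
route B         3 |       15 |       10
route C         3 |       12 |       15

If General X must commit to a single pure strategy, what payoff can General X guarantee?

The worst-case payoff for each row is route A: 0, route B: 3, route C: 3.
The best of these is 3.

3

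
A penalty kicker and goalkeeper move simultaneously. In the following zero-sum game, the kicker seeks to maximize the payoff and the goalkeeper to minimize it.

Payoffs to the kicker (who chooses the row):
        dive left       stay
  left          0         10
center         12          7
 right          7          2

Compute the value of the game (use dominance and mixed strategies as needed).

8

Row right is strictly dominated by row center, so the kicker never plays it.
The remaining 2×2 game on (left, center) × (dive left, stay) has no saddle point. Let the kicker play left with probability p; indifference gives 12(1−p) = 10p + 7(1−p), so p = 1/3.
Similarly the goalkeeper's optimal q on dive left is 1/5, and the value is 0·(1/5) + (10)·(4/5) = 8.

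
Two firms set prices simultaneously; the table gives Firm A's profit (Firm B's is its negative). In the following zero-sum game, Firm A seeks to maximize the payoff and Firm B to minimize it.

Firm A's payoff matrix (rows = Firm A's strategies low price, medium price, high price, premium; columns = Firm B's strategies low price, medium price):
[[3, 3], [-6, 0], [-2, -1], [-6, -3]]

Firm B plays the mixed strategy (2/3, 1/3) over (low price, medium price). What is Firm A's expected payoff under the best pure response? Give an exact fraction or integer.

3

low price: (3)·(2/3) + (3)·(1/3) = 3.
medium price: (-6)·(2/3) + (0)·(1/3) = -4.
high price: (-2)·(2/3) + (-1)·(1/3) = -5/3.
premium: (-6)·(2/3) + (-3)·(1/3) = -5.
The best pure response is low price with expected payoff 3.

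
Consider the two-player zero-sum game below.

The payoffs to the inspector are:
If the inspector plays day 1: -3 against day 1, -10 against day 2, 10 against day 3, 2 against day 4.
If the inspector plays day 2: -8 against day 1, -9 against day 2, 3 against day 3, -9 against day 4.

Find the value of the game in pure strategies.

Row minima: -10, -9 → the inspector's maximin is -9.
Column maxima: -3, -9, 10, 2 → the inspectee's minimax is -9.
They coincide at (day 2, day 2), so the value is -9.

-9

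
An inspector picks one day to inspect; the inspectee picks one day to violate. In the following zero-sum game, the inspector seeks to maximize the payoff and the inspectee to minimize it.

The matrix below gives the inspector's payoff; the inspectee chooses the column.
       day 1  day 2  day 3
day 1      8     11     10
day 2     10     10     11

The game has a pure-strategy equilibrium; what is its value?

Row minima: 8, 10 → the inspector's maximin is 10.
Column maxima: 10, 11, 11 → the inspectee's minimax is 10.
They coincide at (day 2, day 1), so the value is 10.

10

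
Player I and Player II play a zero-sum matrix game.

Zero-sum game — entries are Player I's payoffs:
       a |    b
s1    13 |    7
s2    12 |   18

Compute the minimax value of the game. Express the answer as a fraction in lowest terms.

25/2

Row minima are 7 and 12, so Player I's maximin is 12; column maxima are 13 and 18, so Player II's minimax is 13. These differ, so the equilibrium is in mixed strategies.
Let Player I play s1 with probability p. Player II is indifferent when 13p + 12(1−p) = 7p + 18(1−p), giving p = 1/2.
Let Player II play a with probability q. Player I is indifferent when 13q + 7(1−q) = 12q + 18(1−q), giving q = 11/12.
The value is 13·(11/12) + (7)·(1/12) = 25/2.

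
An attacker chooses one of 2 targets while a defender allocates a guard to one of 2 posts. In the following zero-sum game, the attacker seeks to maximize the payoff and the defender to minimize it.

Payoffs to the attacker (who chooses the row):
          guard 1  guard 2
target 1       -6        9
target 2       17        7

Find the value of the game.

Row minima are -6 and 7, so the attacker's maximin is 7; column maxima are 17 and 9, so the defender's minimax is 9. These differ, so the equilibrium is in mixed strategies.
Let the attacker play target 1 with probability p. The defender is indifferent when −6p + 17(1−p) = 9p + 7(1−p), giving p = 2/5.
Let the defender play guard 1 with probability q. The attacker is indifferent when −6q + 9(1−q) = 17q + 7(1−q), giving q = 2/25.
The value is -6·(2/25) + (9)·(23/25) = 39/5.

39/5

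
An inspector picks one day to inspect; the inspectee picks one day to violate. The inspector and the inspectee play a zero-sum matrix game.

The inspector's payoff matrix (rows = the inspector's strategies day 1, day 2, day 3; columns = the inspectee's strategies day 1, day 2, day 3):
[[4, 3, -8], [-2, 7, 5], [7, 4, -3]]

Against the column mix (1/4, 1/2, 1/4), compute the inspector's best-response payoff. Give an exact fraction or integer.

17/4

day 1: (4)·(1/4) + (3)·(1/2) + (-8)·(1/4) = 1/2.
day 2: (-2)·(1/4) + (7)·(1/2) + (5)·(1/4) = 17/4.
day 3: (7)·(1/4) + (4)·(1/2) + (-3)·(1/4) = 3.
The best pure response is day 2 with expected payoff 17/4.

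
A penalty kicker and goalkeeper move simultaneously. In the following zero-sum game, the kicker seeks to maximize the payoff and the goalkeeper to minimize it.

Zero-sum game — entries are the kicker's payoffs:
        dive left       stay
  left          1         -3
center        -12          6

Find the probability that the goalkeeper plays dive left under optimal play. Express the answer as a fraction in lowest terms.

9/22

Row minima are -3 and -12, so the kicker's maximin is -3; column maxima are 1 and 6, so the goalkeeper's minimax is 1. These differ, so the equilibrium is in mixed strategies.
Let the goalkeeper play dive left with probability q. The kicker is indifferent when q − 3(1−q) = −12q + 6(1−q), giving q = 9/22.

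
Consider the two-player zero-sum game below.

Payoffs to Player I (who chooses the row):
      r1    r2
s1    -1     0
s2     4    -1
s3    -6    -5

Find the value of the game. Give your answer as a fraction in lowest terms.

-1/6

Row s3 is strictly dominated by row s1, so Player I never plays it.
The remaining 2×2 game on (s1, s2) × (r1, r2) has no saddle point. Let Player I play s1 with probability p; indifference gives −p + 4(1−p) = −(1−p), so p = 5/6.
Similarly Player II's optimal q on r1 is 1/6, and the value is -1·(1/6) + (0)·(5/6) = -1/6.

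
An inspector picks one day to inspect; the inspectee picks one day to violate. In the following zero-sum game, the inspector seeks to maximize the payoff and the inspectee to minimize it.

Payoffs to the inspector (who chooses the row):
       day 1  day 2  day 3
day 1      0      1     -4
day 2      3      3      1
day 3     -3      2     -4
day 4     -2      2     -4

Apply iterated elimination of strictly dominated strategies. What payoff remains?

Row day 3 is strictly dominated by row day 2 (3>-3, 3>2, 1>-4); eliminate day 3.
Row day 1 is strictly dominated by row day 2 (3>0, 3>1, 1>-4); eliminate day 1.
Column day 1 is strictly dominated by day 3 for the inspectee (1<3, -4<-2); eliminate day 1.
Row day 4 is strictly dominated by row day 2 (3>2, 1>-4); eliminate day 4.
Column day 2 is strictly dominated by day 3 for the inspectee (1<3); eliminate day 2.
Only (day 2, day 3) remains, with payoff 1.

1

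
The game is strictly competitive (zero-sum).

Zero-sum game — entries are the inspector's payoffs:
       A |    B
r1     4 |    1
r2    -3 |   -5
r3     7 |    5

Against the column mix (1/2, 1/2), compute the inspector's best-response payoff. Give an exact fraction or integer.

r1: (4)·(1/2) + (1)·(1/2) = 5/2.
r2: (-3)·(1/2) + (-5)·(1/2) = -4.
r3: (7)·(1/2) + (5)·(1/2) = 6.
The best pure response is r3 with expected payoff 6.

6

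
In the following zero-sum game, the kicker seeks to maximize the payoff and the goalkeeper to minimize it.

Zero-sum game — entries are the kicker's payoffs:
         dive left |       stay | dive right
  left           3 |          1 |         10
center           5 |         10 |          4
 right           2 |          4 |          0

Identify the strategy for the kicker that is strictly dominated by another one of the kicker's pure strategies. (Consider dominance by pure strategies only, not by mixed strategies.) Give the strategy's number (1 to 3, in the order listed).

Compare right with center: 5 > 2, 10 > 4, 4 > 0.
So center strictly dominates right for the kicker; right is strictly dominated.

3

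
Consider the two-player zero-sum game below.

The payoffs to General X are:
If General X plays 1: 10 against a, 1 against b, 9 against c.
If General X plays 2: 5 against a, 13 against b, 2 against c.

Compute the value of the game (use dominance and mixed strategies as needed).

115/19

Column a is strictly dominated by c for General Y (it gives General X more in every row).
The remaining 2×2 game on (1, 2) × (b, c) has no saddle point. Let General X play 1 with probability p; indifference gives p + 13(1−p) = 9p + 2(1−p), so p = 11/19.
Similarly General Y's optimal q on b is 7/19, and the value is 1·(7/19) + (9)·(12/19) = 115/19.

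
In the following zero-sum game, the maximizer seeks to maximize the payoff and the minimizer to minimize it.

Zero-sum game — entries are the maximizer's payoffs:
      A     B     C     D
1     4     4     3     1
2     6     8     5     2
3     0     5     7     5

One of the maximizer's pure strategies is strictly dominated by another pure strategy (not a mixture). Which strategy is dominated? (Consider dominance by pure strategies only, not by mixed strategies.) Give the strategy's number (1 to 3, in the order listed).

Compare 1 with 2: 6 > 4, 8 > 4, 5 > 3, 2 > 1.
So 2 strictly dominates 1 for the maximizer; 1 is strictly dominated.

1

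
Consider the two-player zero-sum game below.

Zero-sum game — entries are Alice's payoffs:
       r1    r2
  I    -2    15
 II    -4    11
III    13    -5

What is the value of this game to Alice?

Row II is strictly dominated by row I, so Alice never plays it.
The remaining 2×2 game on (I, III) × (r1, r2) has no saddle point. Let Alice play I with probability p; indifference gives −2p + 13(1−p) = 15p − 5(1−p), so p = 18/35.
Similarly Bob's optimal q on r1 is 4/7, and the value is -2·(4/7) + (15)·(3/7) = 37/7.

37/7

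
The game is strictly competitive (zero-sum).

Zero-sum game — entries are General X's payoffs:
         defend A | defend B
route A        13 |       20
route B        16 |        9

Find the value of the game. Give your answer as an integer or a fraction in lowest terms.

Row minima are 13 and 9, so General X's maximin is 13; column maxima are 16 and 20, so General Y's minimax is 16. These differ, so the equilibrium is in mixed strategies.
Let General X play route A with probability p. General Y is indifferent when 13p + 16(1−p) = 20p + 9(1−p), giving p = 1/2.
Let General Y play defend A with probability q. General X is indifferent when 13q + 20(1−q) = 16q + 9(1−q), giving q = 11/14.
The value is 13·(11/14) + (20)·(3/14) = 29/2.

29/2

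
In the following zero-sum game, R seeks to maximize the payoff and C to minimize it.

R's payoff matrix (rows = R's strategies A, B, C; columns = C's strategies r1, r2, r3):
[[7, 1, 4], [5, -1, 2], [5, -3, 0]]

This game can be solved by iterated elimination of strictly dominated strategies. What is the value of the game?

Row C is strictly dominated by row A (7>5, 1>-3, 4>0); eliminate C.
Column r3 is strictly dominated by r2 for C (1<4, -1<2); eliminate r3.
Row B is strictly dominated by row A (7>5, 1>-1); eliminate B.
Column r1 is strictly dominated by r2 for C (1<7); eliminate r1.
Only (A, r2) remains, with payoff 1.

1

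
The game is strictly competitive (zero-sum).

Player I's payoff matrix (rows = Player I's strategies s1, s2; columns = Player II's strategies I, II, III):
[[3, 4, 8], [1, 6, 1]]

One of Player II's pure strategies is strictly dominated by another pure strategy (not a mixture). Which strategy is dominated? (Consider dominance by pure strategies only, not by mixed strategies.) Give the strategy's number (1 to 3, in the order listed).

2

Player II prefers columns that give Player I less. Compare II with I: 3 < 4, 1 < 6.
So I strictly dominates II for Player II; II is strictly dominated.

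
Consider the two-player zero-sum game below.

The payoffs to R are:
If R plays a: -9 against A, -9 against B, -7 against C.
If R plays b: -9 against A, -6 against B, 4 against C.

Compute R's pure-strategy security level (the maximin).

-9

The worst-case payoff for each row is a: -9, b: -9.
The best of these is -9.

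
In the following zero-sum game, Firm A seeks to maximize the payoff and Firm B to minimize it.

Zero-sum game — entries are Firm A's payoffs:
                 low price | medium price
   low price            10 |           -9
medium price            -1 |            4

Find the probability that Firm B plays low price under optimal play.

13/24

Row minima are -9 and -1, so Firm A's maximin is -1; column maxima are 10 and 4, so Firm B's minimax is 4. These differ, so the equilibrium is in mixed strategies.
Let Firm B play low price with probability q. Firm A is indifferent when 10q − 9(1−q) = −q + 4(1−q), giving q = 13/24.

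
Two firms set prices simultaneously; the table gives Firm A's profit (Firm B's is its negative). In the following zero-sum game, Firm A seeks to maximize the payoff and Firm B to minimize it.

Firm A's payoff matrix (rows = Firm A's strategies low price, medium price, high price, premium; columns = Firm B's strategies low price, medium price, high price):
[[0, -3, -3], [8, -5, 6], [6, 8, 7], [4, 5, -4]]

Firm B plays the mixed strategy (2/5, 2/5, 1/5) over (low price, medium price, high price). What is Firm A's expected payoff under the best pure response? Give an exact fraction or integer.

7

low price: (0)·(2/5) + (-3)·(2/5) + (-3)·(1/5) = -9/5.
medium price: (8)·(2/5) + (-5)·(2/5) + (6)·(1/5) = 12/5.
high price: (6)·(2/5) + (8)·(2/5) + (7)·(1/5) = 7.
premium: (4)·(2/5) + (5)·(2/5) + (-4)·(1/5) = 14/5.
The best pure response is high price with expected payoff 7.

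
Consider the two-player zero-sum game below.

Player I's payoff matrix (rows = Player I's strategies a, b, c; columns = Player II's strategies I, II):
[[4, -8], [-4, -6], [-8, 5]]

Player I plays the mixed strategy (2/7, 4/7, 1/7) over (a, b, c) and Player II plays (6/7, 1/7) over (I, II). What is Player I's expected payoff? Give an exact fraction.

-131/49

Against (6/7, 1/7), each row's expected payoff is a: 16/7; b: -30/7; c: -43/7.
Taking the (2/7, 4/7, 1/7)-weighted average: (2/7)·(16/7) + (4/7)·(-30/7) + (1/7)·(-43/7) = -131/49.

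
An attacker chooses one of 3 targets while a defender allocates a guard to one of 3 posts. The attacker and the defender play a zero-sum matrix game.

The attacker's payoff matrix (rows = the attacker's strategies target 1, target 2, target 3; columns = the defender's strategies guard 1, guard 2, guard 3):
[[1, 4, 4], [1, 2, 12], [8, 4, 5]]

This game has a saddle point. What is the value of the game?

Row minima: 1, 1, 4 → the attacker's maximin is 4.
Column maxima: 8, 4, 12 → the defender's minimax is 4.
They coincide at (target 3, guard 2), so the value is 4.

4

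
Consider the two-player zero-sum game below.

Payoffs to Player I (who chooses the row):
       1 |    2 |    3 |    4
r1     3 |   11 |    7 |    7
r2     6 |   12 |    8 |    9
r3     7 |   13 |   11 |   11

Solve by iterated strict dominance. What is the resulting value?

Row r2 is strictly dominated by row r3 (7>6, 13>12, 11>8, 11>9); eliminate r2.
Column 2 is strictly dominated by 1 for Player II (3<11, 7<13); eliminate 2.
Row r1 is strictly dominated by row r3 (7>3, 11>7, 11>7); eliminate r1.
Column 3 is strictly dominated by 1 for Player II (7<11); eliminate 3.
Column 4 is strictly dominated by 1 for Player II (7<11); eliminate 4.
Only (r3, 1) remains, with payoff 7.

7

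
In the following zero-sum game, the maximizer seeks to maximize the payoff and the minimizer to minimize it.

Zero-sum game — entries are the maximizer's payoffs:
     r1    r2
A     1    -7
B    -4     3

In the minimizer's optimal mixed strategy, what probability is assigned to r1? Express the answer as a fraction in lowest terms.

2/3

Row minima are -7 and -4, so the maximizer's maximin is -4; column maxima are 1 and 3, so the minimizer's minimax is 1. These differ, so the equilibrium is in mixed strategies.
Let the minimizer play r1 with probability q. The maximizer is indifferent when q − 7(1−q) = −4q + 3(1−q), giving q = 2/3.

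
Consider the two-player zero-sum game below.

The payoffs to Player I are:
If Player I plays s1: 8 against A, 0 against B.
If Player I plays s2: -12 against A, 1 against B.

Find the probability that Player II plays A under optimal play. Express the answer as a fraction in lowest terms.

1/21

Row minima are 0 and -12, so Player I's maximin is 0; column maxima are 8 and 1, so Player II's minimax is 1. These differ, so the equilibrium is in mixed strategies.
Let Player II play A with probability q. Player I is indifferent when 8q = −12q + (1−q), giving q = 1/21.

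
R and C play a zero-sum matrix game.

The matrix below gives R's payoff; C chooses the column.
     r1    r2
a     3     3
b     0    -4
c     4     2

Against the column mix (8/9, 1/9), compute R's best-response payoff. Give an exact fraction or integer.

a: (3)·(8/9) + (3)·(1/9) = 3.
b: (0)·(8/9) + (-4)·(1/9) = -4/9.
c: (4)·(8/9) + (2)·(1/9) = 34/9.
The best pure response is c with expected payoff 34/9.

34/9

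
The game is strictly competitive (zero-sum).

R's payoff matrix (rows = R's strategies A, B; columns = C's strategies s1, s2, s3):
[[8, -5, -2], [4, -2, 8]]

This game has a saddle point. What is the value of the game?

Row minima: -5, -2 → R's maximin is -2.
Column maxima: 8, -2, 8 → C's minimax is -2.
They coincide at (B, s2), so the value is -2.

-2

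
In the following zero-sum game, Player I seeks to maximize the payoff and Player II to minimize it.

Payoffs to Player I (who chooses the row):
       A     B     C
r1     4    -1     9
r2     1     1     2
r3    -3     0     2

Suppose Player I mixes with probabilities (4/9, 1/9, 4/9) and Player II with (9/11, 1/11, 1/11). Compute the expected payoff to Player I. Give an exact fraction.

8/9

Against (9/11, 1/11, 1/11), each row's expected payoff is r1: 4; r2: 12/11; r3: -25/11.
Taking the (4/9, 1/9, 4/9)-weighted average: (4/9)·(4) + (1/9)·(12/11) + (4/9)·(-25/11) = 8/9.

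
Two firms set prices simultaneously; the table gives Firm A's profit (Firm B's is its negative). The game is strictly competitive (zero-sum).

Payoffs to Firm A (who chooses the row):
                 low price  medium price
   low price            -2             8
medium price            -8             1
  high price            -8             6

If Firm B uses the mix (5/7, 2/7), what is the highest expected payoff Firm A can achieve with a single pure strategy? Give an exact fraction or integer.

low price: (-2)·(5/7) + (8)·(2/7) = 6/7.
medium price: (-8)·(5/7) + (1)·(2/7) = -38/7.
high price: (-8)·(5/7) + (6)·(2/7) = -4.
The best pure response is low price with expected payoff 6/7.

6/7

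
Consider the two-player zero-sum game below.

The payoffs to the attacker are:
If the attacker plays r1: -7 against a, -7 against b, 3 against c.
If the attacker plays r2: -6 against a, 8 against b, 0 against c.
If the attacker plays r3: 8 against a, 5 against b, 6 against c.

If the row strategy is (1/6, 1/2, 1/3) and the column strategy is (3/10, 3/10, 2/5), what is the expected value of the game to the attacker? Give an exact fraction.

19/10

Against (3/10, 3/10, 2/5), each row's expected payoff is r1: -3; r2: 3/5; r3: 63/10.
Taking the (1/6, 1/2, 1/3)-weighted average: (1/6)·(-3) + (1/2)·(3/5) + (1/3)·(63/10) = 19/10.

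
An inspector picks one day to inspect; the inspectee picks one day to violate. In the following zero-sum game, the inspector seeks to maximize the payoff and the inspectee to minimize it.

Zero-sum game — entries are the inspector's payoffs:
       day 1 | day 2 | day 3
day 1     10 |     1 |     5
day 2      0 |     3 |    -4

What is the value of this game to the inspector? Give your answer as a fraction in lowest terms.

19/11

Column day 1 is strictly dominated by day 3 for the inspectee (it gives the inspector more in every row).
The remaining 2×2 game on (day 1, day 2) × (day 2, day 3) has no saddle point. Let the inspector play day 1 with probability p; indifference gives p + 3(1−p) = 5p − 4(1−p), so p = 7/11.
Similarly the inspectee's optimal q on day 2 is 9/11, and the value is 1·(9/11) + (5)·(2/11) = 19/11.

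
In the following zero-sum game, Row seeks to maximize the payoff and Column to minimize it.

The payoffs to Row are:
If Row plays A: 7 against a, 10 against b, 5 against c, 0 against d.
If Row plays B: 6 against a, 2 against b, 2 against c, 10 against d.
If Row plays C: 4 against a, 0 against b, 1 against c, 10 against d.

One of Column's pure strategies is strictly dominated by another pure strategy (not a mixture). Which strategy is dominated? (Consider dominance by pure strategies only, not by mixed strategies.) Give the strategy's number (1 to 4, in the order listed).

Column prefers columns that give Row less. Compare a with c: 5 < 7, 2 < 6, 1 < 4.
So c strictly dominates a for Column; a is strictly dominated.

1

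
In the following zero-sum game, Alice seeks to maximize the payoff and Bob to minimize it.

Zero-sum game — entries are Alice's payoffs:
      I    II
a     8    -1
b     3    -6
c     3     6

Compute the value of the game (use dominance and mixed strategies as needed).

17/4

Row b is strictly dominated by row a, so Alice never plays it.
The remaining 2×2 game on (a, c) × (I, II) has no saddle point. Let Alice play a with probability p; indifference gives 8p + 3(1−p) = −p + 6(1−p), so p = 1/4.
Similarly Bob's optimal q on I is 7/12, and the value is 8·(7/12) + (-1)·(5/12) = 17/4.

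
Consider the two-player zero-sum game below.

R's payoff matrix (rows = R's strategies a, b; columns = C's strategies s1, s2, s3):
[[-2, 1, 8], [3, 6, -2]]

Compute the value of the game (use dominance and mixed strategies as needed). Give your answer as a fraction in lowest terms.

4/3

Column s2 is strictly dominated by s1 for C (it gives R more in every row).
The remaining 2×2 game on (a, b) × (s1, s3) has no saddle point. Let R play a with probability p; indifference gives −2p + 3(1−p) = 8p − 2(1−p), so p = 1/3.
Similarly C's optimal q on s1 is 2/3, and the value is -2·(2/3) + (8)·(1/3) = 4/3.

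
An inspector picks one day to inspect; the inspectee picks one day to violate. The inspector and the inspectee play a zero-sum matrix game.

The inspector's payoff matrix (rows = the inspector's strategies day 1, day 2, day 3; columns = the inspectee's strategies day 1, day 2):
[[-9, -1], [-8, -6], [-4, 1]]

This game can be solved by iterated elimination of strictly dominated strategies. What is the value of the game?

-4

Row day 2 is strictly dominated by row day 3 (-4>-8, 1>-6); eliminate day 2.
Column day 2 is strictly dominated by day 1 for the inspectee (-9<-1, -4<1); eliminate day 2.
Row day 1 is strictly dominated by row day 3 (-4>-9); eliminate day 1.
Only (day 3, day 1) remains, with payoff -4.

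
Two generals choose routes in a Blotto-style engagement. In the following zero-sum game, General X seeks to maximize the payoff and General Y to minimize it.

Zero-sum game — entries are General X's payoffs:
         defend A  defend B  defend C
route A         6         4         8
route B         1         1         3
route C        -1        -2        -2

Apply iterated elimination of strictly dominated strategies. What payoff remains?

Row route B is strictly dominated by row route A (6>1, 4>1, 8>3); eliminate route B.
Column defend A is strictly dominated by defend B for General Y (4<6, -2<-1); eliminate defend A.
Row route C is strictly dominated by row route A (4>-2, 8>-2); eliminate route C.
Column defend C is strictly dominated by defend B for General Y (4<8); eliminate defend C.
Only (route A, defend B) remains, with payoff 4.

4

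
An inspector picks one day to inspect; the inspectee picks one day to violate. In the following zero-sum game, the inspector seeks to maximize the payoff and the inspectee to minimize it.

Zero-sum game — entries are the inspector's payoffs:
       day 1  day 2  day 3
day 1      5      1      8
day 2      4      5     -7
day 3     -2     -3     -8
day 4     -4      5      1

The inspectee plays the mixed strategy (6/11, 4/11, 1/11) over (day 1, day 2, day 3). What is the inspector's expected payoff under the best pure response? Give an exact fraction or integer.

42/11

day 1: (5)·(6/11) + (1)·(4/11) + (8)·(1/11) = 42/11.
day 2: (4)·(6/11) + (5)·(4/11) + (-7)·(1/11) = 37/11.
day 3: (-2)·(6/11) + (-3)·(4/11) + (-8)·(1/11) = -32/11.
day 4: (-4)·(6/11) + (5)·(4/11) + (1)·(1/11) = -3/11.
The best pure response is day 1 with expected payoff 42/11.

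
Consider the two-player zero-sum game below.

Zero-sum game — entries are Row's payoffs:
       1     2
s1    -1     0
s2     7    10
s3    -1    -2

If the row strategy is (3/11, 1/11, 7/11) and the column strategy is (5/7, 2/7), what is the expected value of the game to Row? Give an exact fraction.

-23/77

Against (5/7, 2/7), each row's expected payoff is s1: -5/7; s2: 55/7; s3: -9/7.
Taking the (3/11, 1/11, 7/11)-weighted average: (3/11)·(-5/7) + (1/11)·(55/7) + (7/11)·(-9/7) = -23/77.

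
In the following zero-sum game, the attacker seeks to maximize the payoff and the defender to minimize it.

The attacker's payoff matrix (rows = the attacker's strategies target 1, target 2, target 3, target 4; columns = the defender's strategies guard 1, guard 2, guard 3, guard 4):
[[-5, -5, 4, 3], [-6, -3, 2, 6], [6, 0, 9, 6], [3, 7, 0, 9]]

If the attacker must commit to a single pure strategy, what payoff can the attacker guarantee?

0

The worst-case payoff for each row is target 1: -5, target 2: -6, target 3: 0, target 4: 0.
The best of these is 0.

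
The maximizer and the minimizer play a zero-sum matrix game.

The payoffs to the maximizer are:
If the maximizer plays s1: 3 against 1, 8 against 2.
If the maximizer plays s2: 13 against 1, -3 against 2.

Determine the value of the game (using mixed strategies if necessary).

113/21

Row minima are 3 and -3, so the maximizer's maximin is 3; column maxima are 13 and 8, so the minimizer's minimax is 8. These differ, so the equilibrium is in mixed strategies.
Let the maximizer play s1 with probability p. The minimizer is indifferent when 3p + 13(1−p) = 8p − 3(1−p), giving p = 16/21.
Let the minimizer play 1 with probability q. The maximizer is indifferent when 3q + 8(1−q) = 13q − 3(1−q), giving q = 11/21.
The value is 3·(11/21) + (8)·(10/21) = 113/21.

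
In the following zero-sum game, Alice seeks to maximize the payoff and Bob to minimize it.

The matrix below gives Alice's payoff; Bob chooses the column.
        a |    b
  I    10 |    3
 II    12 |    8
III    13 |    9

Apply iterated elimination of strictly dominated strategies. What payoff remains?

9

Row II is strictly dominated by row III (13>12, 9>8); eliminate II.
Row I is strictly dominated by row III (13>10, 9>3); eliminate I.
Column a is strictly dominated by b for Bob (9<13); eliminate a.
Only (III, b) remains, with payoff 9.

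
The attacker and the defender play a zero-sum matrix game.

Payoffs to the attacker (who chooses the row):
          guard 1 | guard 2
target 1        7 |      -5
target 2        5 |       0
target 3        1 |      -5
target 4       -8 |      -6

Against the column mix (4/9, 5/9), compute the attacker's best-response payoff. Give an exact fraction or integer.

target 1: (7)·(4/9) + (-5)·(5/9) = 1/3.
target 2: (5)·(4/9) + (0)·(5/9) = 20/9.
target 3: (1)·(4/9) + (-5)·(5/9) = -7/3.
target 4: (-8)·(4/9) + (-6)·(5/9) = -62/9.
The best pure response is target 2 with expected payoff 20/9.

20/9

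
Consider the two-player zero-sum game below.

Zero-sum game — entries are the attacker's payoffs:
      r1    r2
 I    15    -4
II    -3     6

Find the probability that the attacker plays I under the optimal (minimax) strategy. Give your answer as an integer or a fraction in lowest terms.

Row minima are -4 and -3, so the attacker's maximin is -3; column maxima are 15 and 6, so the defender's minimax is 6. These differ, so the equilibrium is in mixed strategies.
Let the attacker play I with probability p. The defender is indifferent when 15p − 3(1−p) = −4p + 6(1−p), giving p = 9/28.

9/28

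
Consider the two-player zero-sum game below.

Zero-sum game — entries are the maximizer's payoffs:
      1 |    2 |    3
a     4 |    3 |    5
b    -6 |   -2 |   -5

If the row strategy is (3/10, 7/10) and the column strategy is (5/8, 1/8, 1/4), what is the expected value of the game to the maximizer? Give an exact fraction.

-39/16

Against (5/8, 1/8, 1/4), each row's expected payoff is a: 33/8; b: -21/4.
Taking the (3/10, 7/10)-weighted average: (3/10)·(33/8) + (7/10)·(-21/4) = -39/16.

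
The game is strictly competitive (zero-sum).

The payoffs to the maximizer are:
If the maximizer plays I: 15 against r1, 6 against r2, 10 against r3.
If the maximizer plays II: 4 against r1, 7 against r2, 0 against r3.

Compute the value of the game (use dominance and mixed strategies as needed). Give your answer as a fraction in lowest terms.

70/11

Column r1 is strictly dominated by r3 for the minimizer (it gives the maximizer more in every row).
The remaining 2×2 game on (I, II) × (r2, r3) has no saddle point. Let the maximizer play I with probability p; indifference gives 6p + 7(1−p) = 10p, so p = 7/11.
Similarly the minimizer's optimal q on r2 is 10/11, and the value is 6·(10/11) + (10)·(1/11) = 70/11.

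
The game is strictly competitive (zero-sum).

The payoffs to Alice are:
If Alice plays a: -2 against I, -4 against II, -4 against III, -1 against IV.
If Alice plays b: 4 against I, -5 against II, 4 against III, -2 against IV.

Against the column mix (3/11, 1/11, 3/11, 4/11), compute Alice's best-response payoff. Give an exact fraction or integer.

a: (-2)·(3/11) + (-4)·(1/11) + (-4)·(3/11) + (-1)·(4/11) = -26/11.
b: (4)·(3/11) + (-5)·(1/11) + (4)·(3/11) + (-2)·(4/11) = 1.
The best pure response is b with expected payoff 1.

1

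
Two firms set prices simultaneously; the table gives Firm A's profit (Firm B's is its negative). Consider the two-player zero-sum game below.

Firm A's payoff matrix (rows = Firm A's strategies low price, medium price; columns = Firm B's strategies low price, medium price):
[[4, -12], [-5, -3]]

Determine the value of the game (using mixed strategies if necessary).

Row minima are -12 and -5, so Firm A's maximin is -5; column maxima are 4 and -3, so Firm B's minimax is -3. These differ, so the equilibrium is in mixed strategies.
Let Firm A play low price with probability p. Firm B is indifferent when 4p − 5(1−p) = −12p − 3(1−p), giving p = 1/9.
Let Firm B play low price with probability q. Firm A is indifferent when 4q − 12(1−q) = −5q − 3(1−q), giving q = 1/2.
The value is 4·(1/2) + (-12)·(1/2) = -4.

-4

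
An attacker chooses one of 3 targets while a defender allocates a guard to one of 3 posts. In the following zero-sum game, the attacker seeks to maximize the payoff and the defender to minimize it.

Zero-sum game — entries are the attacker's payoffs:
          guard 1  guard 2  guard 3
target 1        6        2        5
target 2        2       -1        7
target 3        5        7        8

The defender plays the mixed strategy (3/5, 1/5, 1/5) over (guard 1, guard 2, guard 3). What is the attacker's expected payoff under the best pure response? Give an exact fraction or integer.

target 1: (6)·(3/5) + (2)·(1/5) + (5)·(1/5) = 5.
target 2: (2)·(3/5) + (-1)·(1/5) + (7)·(1/5) = 12/5.
target 3: (5)·(3/5) + (7)·(1/5) + (8)·(1/5) = 6.
The best pure response is target 3 with expected payoff 6.

6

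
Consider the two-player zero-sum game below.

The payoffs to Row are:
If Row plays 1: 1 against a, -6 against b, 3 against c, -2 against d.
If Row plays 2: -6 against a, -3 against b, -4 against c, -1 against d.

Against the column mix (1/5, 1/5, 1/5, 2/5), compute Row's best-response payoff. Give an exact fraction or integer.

1: (1)·(1/5) + (-6)·(1/5) + (3)·(1/5) + (-2)·(2/5) = -6/5.
2: (-6)·(1/5) + (-3)·(1/5) + (-4)·(1/5) + (-1)·(2/5) = -3.
The best pure response is 1 with expected payoff -6/5.

-6/5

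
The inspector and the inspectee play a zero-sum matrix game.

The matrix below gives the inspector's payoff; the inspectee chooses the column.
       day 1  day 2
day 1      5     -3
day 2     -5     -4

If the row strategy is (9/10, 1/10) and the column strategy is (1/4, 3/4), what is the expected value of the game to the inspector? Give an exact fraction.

-53/40

Against (1/4, 3/4), each row's expected payoff is day 1: -1; day 2: -17/4.
Taking the (9/10, 1/10)-weighted average: (9/10)·(-1) + (1/10)·(-17/4) = -53/40.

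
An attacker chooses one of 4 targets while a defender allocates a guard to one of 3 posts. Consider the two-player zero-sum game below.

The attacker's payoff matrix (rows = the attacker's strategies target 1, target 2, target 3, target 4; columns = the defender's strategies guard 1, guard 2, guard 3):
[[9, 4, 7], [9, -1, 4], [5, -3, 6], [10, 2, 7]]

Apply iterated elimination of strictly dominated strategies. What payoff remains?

4

Column guard 1 is strictly dominated by guard 2 for the defender (4<9, -1<9, -3<5, 2<10); eliminate guard 1.
Column guard 3 is strictly dominated by guard 2 for the defender (4<7, -1<4, -3<6, 2<7); eliminate guard 3.
Row target 3 is strictly dominated by row target 1 (4>-3); eliminate target 3.
Row target 4 is strictly dominated by row target 1 (4>2); eliminate target 4.
Row target 2 is strictly dominated by row target 1 (4>-1); eliminate target 2.
Only (target 1, guard 2) remains, with payoff 4.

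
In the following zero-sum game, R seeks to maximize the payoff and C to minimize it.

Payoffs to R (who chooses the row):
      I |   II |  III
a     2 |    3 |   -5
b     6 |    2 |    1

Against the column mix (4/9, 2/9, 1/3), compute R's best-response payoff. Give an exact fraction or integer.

31/9

a: (2)·(4/9) + (3)·(2/9) + (-5)·(1/3) = -1/9.
b: (6)·(4/9) + (2)·(2/9) + (1)·(1/3) = 31/9.
The best pure response is b with expected payoff 31/9.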